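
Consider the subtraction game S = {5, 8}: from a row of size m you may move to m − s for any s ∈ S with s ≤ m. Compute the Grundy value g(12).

2

Compute g(0), g(1), … for moves {5, 8}:
g(0) = mex{} = 0
g(1) = mex{} = 0
g(2) = mex{} = 0
g(3) = mex{} = 0
g(4) = mex{} = 0
g(5) = mex{0} = 1
g(6) = mex{0} = 1
g(7) = mex{0} = 1
g(8) = mex{0} = 1
g(9) = mex{0} = 1
g(10) = mex{0,1} = 2
g(11) = mex{0,1} = 2
g(12) = mex{0,1} = 2
So g(12) = 2.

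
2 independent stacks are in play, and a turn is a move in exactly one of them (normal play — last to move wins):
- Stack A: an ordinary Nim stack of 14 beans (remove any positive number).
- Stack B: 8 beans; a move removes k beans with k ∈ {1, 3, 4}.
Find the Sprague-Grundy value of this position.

15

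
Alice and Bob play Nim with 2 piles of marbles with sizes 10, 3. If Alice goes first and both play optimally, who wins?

Alice wins

Compute the nim-sum pairwise:
10 ⊕ 3 = 9
The nim-sum is 9 ≠ 0, so this is an N-position: the player to move can win; Alice has a winning move.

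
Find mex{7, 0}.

0 is in the set but 1 is not, so the mex is 1.

1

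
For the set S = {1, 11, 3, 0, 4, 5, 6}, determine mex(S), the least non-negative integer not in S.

2

The values 0, 1 are all present; 2 is the first non-negative integer missing from the set.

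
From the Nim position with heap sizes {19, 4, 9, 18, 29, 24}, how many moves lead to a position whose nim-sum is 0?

3

Write each in binary and XOR column by column:
  10011  (19)
  00100  (4)
  01001  (9)
  10010  (18)
  11101  (29)
  11000  (24)
  -----
  01001  (9)
The overall nim-sum is X = 9. A heap of size p has a winning move iff p XOR X < p (reduce it to p XOR X).
  19: 19 XOR 9 = 26 ≥ 19 — no move.
  4: 4 XOR 9 = 13 ≥ 4 — no move.
  9: 9 XOR 9 = 0 < 9 — winning move (to 0).
  18: 18 XOR 9 = 27 ≥ 18 — no move.
  29: 29 XOR 9 = 20 < 29 — winning move (to 20).
  24: 24 XOR 9 = 17 < 24 — winning move (to 17).
That gives 3 winning moves.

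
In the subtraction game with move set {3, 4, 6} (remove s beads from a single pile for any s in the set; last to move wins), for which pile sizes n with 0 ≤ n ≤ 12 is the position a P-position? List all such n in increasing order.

Build the Grundy sequence with g(k) = mex{g(k−s) : s ∈ {3, 4, 6}, s ≤ k}:
k:     0  1  2  3  4  5  6  7  8  9 10 11 12
g(k):  0  0  0  1  1  1  2  2  2  0  0  0  1
The P-positions (g = 0) in 0..12 are 0, 1, 2, 9, 10, 11.

0, 1, 2, 9, 10, 11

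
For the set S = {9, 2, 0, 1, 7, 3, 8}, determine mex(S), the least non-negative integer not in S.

The values 0, 1, 2, 3 are all present; 4 is the first non-negative integer missing from the set.

4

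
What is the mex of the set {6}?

0

0 is not in the set, so the mex is 0.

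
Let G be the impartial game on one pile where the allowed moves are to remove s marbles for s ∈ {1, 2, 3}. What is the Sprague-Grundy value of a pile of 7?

3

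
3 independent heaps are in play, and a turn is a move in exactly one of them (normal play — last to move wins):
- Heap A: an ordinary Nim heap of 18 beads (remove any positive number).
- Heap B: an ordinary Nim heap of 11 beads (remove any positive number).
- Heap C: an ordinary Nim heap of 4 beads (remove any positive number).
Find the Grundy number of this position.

Heap A is a plain Nim heap of size 18, so its Grundy value is 18.
Heap B is a plain Nim heap of size 11, so its Grundy value is 11.
Heap C is a plain Nim heap of size 4, so its Grundy value is 4.
The value of a disjunctive sum is the nim-sum of the parts.
Combined value = 18 XOR 11 XOR 4 = 29.

29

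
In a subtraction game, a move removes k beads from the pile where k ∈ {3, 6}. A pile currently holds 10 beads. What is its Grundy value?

Grundy values for subtraction set {3, 6}:
k:     0  1  2  3  4  5  6  7  8  9 10
g(k):  0  0  0  1  1  1  2  2  2  0  0
So g(10) = 0.

0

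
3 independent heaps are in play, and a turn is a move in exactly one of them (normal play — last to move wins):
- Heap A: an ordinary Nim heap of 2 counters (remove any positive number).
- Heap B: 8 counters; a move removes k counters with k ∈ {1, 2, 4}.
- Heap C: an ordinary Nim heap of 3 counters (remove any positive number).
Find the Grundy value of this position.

3

Heap A is a plain Nim heap of size 2, so its Grundy value is 2.
For heap B, compute g(0), g(1), … with moves {1, 2, 4}:
g(0) = mex{} = 0
g(1) = mex{0} = 1
g(2) = mex{0,1} = 2
g(3) = mex{1,2} = 0
g(4) = mex{0,2} = 1
g(5) = mex{0,1} = 2
g(6) = mex{1,2} = 0
g(7) = mex{0,2} = 1
g(8) = mex{0,1} = 2
So g(8) = 2.
Heap C is a plain Nim heap of size 3, so its Grundy value is 3.
The value of a disjunctive sum is the nim-sum of the parts.
Combined value = 2 XOR 2 XOR 3 = 3.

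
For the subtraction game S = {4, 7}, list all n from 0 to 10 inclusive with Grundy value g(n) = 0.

0, 1, 2, 3

Grundy values for subtraction set {4, 7}:
g(0) = mex{} = 0
g(1) = mex{} = 0
g(2) = mex{} = 0
g(3) = mex{} = 0
g(4) = mex{0} = 1
g(5) = mex{0} = 1
g(6) = mex{0} = 1
g(7) = mex{0} = 1
g(8) = mex{0,1} = 2
g(9) = mex{0,1} = 2
g(10) = mex{0,1} = 2
The P-positions (g = 0) in 0..10 are 0, 1, 2, 3.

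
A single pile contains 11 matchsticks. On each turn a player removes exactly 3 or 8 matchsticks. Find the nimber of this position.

Grundy values for subtraction set {3, 8}:
g(0) = mex{} = 0
g(1) = mex{} = 0
g(2) = mex{} = 0
g(3) = mex{0} = 1
g(4) = mex{0} = 1
g(5) = mex{0} = 1
g(6) = mex{1} = 0
g(7) = mex{1} = 0
g(8) = mex{0,1} = 2
g(9) = mex{0} = 1
g(10) = mex{0} = 1
g(11) = mex{1,2} = 0
So g(11) = 0.

0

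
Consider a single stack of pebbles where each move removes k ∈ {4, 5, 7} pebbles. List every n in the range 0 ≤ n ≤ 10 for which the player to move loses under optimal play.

0, 1, 2, 3

Grundy values for subtraction set {4, 5, 7}:
g(0) = mex{} = 0
g(1) = mex{} = 0
g(2) = mex{} = 0
g(3) = mex{} = 0
g(4) = mex{0} = 1
g(5) = mex{0} = 1
g(6) = mex{0} = 1
g(7) = mex{0} = 1
g(8) = mex{0,1} = 2
g(9) = mex{0,1} = 2
g(10) = mex{0,1} = 2
The P-positions (g = 0) in 0..10 are 0, 1, 2, 3.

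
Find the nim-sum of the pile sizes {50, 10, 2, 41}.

19

Compute the nim-sum pairwise:
50 ⊕ 10 = 56
56 ⊕ 2 = 58
58 ⊕ 41 = 19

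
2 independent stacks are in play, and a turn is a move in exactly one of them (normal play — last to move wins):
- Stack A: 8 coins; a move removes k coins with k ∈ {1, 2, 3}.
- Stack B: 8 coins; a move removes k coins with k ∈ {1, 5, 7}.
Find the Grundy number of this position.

0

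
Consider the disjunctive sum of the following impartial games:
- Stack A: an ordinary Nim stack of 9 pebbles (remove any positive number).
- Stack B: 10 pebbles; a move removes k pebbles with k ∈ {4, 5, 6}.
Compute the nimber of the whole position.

9

Stack A is a plain Nim stack of size 9, so its Grundy value is 9.
Build the Grundy sequence for stack B with g(k) = mex{g(k−s) : s ∈ {4, 5, 6}, s ≤ k}:
k:     0  1  2  3  4  5  6  7  8  9 10
g(k):  0  0  0  0  1  1  1  1  2  2  0
So g(10) = 0.
By the Sprague-Grundy theorem, the Grundy value of a sum of independent games is the XOR of the component values.
Combined value = 9 ⊕ 0 = 9.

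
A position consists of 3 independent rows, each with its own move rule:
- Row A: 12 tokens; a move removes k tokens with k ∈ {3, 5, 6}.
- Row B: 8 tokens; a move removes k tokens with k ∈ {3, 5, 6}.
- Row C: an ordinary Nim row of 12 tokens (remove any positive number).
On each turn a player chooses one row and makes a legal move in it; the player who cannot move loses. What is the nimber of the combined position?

15

Grundy values for row A (subtraction set {3, 5, 6}):
k:     0  1  2  3  4  5  6  7  8  9 10 11 12
g(k):  0  0  0  1  1  1  2  2  2  0  0  0  1
So g(12) = 1.
For row B, compute g(0), g(1), … with moves {3, 5, 6}:
k:     0  1  2  3  4  5  6  7  8
g(k):  0  0  0  1  1  1  2  2  2
So g(8) = 2.
Row C is a plain Nim row of size 12, so its Grundy value is 12.
The value of a disjunctive sum is the nim-sum of the parts.
Combined value = 1 XOR 2 XOR 12 = 15.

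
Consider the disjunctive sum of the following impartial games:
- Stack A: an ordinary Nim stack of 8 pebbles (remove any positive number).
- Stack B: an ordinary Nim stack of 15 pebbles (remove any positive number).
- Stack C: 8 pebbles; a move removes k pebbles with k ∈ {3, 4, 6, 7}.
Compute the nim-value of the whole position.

5

Stack A is a plain Nim stack of size 8, so its Grundy value is 8.
Stack B is a plain Nim stack of size 15, so its Grundy value is 15.
Grundy values for stack C (subtraction set {3, 4, 6, 7}):
k:     0  1  2  3  4  5  6  7  8
g(k):  0  0  0  1  1  1  2  2  2
So g(8) = 2.
By the Sprague-Grundy theorem, the Grundy value of a sum of independent games is the XOR of the component values.
Combined value = 8 XOR 15 XOR 2 = 5.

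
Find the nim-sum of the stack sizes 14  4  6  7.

11

Nim-sum: 14 XOR 4 XOR 6 XOR 7 = 11.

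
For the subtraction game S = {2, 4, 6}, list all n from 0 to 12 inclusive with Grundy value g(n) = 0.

Build the Grundy sequence with g(k) = mex{g(k−s) : s ∈ {2, 4, 6}, s ≤ k}:
k:     0  1  2  3  4  5  6  7  8  9 10 11 12
g(k):  0  0  1  1  2  2  3  3  0  0  1  1  2
The P-positions (g = 0) in 0..12 are 0, 1, 8, 9.

0, 1, 8, 9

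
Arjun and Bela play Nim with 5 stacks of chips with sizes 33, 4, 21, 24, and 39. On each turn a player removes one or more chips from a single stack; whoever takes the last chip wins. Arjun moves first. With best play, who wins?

Arjun wins

Nim-sum: 33 ^ 4 ^ 21 ^ 24 ^ 39 = 15.
The nim-sum is 15 ≠ 0, so this is an N-position: the player to move can win; Arjun has a winning move.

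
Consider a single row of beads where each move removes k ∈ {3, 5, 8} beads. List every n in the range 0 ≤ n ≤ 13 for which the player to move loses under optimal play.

0, 1, 2, 11, 12, 13

Compute g(0), g(1), … for moves {3, 5, 8}:
g(0) = mex{} = 0
g(1) = mex{} = 0
g(2) = mex{} = 0
g(3) = mex{0} = 1
g(4) = mex{0} = 1
g(5) = mex{0} = 1
g(6) = mex{0,1} = 2
g(7) = mex{0,1} = 2
g(8) = mex{0,1} = 2
g(9) = mex{0,1,2} = 3
g(10) = mex{0,1,2} = 3
g(11) = mex{1,2} = 0
g(12) = mex{1,2,3} = 0
g(13) = mex{1,2,3} = 0
The P-positions (g = 0) in 0..13 are 0, 1, 2, 11, 12, 13.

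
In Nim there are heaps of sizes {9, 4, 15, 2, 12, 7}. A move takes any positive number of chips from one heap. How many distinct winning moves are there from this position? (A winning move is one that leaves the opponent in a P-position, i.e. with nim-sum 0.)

Nim-sum: 9 XOR 4 XOR 15 XOR 2 XOR 12 XOR 7 = 11.
The overall nim-sum is X = 11. A heap of size p has a winning move iff p XOR X < p (reduce it to p XOR X).
  9: 9 XOR 11 = 2 < 9 — winning move (to 2).
  4: 4 XOR 11 = 15 ≥ 4 — no move.
  15: 15 XOR 11 = 4 < 15 — winning move (to 4).
  2: 2 XOR 11 = 9 ≥ 2 — no move.
  12: 12 XOR 11 = 7 < 12 — winning move (to 7).
  7: 7 XOR 11 = 12 ≥ 7 — no move.
That gives 3 winning moves.

3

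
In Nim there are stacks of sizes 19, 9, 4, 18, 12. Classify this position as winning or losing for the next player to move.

Compute the nim-sum pairwise:
19 ^ 9 = 26
26 ^ 4 = 30
30 ^ 18 = 12
12 ^ 12 = 0
The nim-sum is 0, so this is a P-position: the player to move is in a losing position under optimal play.

Losing position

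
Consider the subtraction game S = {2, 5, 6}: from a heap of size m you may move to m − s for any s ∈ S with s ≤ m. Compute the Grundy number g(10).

1

Build the Grundy sequence with g(k) = mex{g(k−s) : s ∈ {2, 5, 6}, s ≤ k}:
g(0) = mex{} = 0
g(1) = mex{} = 0
g(2) = mex{0} = 1
g(3) = mex{0} = 1
g(4) = mex{1} = 0
g(5) = mex{0,1} = 2
g(6) = mex{0} = 1
g(7) = mex{0,1,2} = 3
g(8) = mex{1} = 0
g(9) = mex{0,1,3} = 2
g(10) = mex{0,2} = 1
So g(10) = 1.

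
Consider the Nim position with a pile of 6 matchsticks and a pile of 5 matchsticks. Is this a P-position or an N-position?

N-position

In binary:
  110  (6)
  101  (5)
  ---
  011  (3)
The nim-sum is 3 ≠ 0, so this is an N-position: the player to move can win.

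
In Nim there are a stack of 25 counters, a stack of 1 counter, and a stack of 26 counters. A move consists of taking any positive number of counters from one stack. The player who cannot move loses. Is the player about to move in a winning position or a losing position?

Winning position

In binary:
  11001  (25)
  00001  (1)
  11010  (26)
  -----
  00010  (2)
The nim-sum is 2 ≠ 0, so this is an N-position: the player to move can win.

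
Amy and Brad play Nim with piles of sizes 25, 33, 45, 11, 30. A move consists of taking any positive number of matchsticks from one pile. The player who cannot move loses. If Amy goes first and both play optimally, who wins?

Compute the nim-sum pairwise:
25 ^ 33 = 56
56 ^ 45 = 21
21 ^ 11 = 30
30 ^ 30 = 0
The nim-sum is 0, so this is a P-position: the player to move is in a losing position under optimal play; Amy is about to move from it and so loses — Brad wins.

Brad wins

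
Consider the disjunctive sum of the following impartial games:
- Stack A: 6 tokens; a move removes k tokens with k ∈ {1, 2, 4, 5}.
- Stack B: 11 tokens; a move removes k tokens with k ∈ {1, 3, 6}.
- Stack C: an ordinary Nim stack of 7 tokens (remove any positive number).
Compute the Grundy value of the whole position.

For stack A, compute g(0), g(1), … with moves {1, 2, 4, 5}:
k:     0  1  2  3  4  5  6
g(k):  0  1  2  0  1  2  0
So g(6) = 0.
Grundy values for stack B (subtraction set {1, 3, 6}):
g(0) = mex{} = 0
g(1) = mex{0} = 1
g(2) = mex{1} = 0
g(3) = mex{0} = 1
g(4) = mex{1} = 0
g(5) = mex{0} = 1
g(6) = mex{0,1} = 2
g(7) = mex{0,1,2} = 3
g(8) = mex{0,1,3} = 2
g(9) = mex{1,2} = 0
g(10) = mex{0,3} = 1
g(11) = mex{1,2} = 0
So g(11) = 0.
Stack C is a plain Nim stack of size 7, so its Grundy value is 7.
By the Sprague-Grundy theorem, the Grundy value of a sum of independent games is the XOR of the component values.
Combined value = 0 XOR 0 XOR 7 = 7.

7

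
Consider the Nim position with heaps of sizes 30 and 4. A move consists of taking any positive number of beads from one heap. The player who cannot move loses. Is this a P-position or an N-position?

Compute the nim-sum pairwise:
30 XOR 4 = 26
The nim-sum is 26 ≠ 0, so this is an N-position: the player to move can win.

N-position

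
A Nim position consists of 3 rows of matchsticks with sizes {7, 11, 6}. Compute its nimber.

10

Nim-sum: 7 ⊕ 11 ⊕ 6 = 10.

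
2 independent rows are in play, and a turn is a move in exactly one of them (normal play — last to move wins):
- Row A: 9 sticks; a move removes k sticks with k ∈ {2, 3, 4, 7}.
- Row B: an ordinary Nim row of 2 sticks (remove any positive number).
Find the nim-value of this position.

For row A, compute g(0), g(1), … with moves {2, 3, 4, 7}:
k:     0  1  2  3  4  5  6  7  8  9
g(k):  0  0  1  1  2  2  0  3  1  4
So g(9) = 4.
Row B is a plain Nim row of size 2, so its Grundy value is 2.
The value of a disjunctive sum is the nim-sum of the parts.
Combined value = 4 ⊕ 2 = 6.

6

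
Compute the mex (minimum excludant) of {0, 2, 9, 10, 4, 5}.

1

0 is in the set but 1 is not, so the mex is 1.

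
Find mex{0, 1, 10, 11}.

The values 0, 1 are all present; 2 is the first non-negative integer missing from the set.

2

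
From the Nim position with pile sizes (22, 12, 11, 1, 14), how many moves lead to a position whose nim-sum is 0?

1

Nim-sum: 22 XOR 12 XOR 11 XOR 1 XOR 14 = 30.
The overall nim-sum is X = 30. A pile of size p has a winning move iff p XOR X < p (reduce it to p XOR X).
  22: 22 XOR 30 = 8 < 22 — winning move (to 8).
  12: 12 XOR 30 = 18 ≥ 12 — no move.
  11: 11 XOR 30 = 21 ≥ 11 — no move.
  1: 1 XOR 30 = 31 ≥ 1 — no move.
  14: 14 XOR 30 = 16 ≥ 14 — no move.
That gives 1 winning move.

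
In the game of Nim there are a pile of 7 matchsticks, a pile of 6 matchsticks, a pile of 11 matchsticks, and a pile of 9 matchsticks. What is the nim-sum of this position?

3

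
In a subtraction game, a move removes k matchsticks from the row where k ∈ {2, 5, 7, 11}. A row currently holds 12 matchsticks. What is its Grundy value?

Build the Grundy sequence with g(k) = mex{g(k−s) : s ∈ {2, 5, 7, 11}, s ≤ k}:
k:     0  1  2  3  4  5  6  7  8  9 10 11 12
g(k):  0  0  1  1  0  2  1  3  2  2  0  3  1
So g(12) = 1.

1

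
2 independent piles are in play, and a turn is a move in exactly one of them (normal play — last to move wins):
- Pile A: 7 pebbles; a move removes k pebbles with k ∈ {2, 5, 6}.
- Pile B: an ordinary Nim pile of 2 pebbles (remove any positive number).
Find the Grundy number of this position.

1

Build the Grundy sequence for pile A with g(k) = mex{g(k−s) : s ∈ {2, 5, 6}, s ≤ k}:
g(0) = mex{} = 0
g(1) = mex{} = 0
g(2) = mex{0} = 1
g(3) = mex{0} = 1
g(4) = mex{1} = 0
g(5) = mex{0,1} = 2
g(6) = mex{0} = 1
g(7) = mex{0,1,2} = 3
So g(7) = 3.
Pile B is a plain Nim pile of size 2, so its Grundy value is 2.
By the Sprague-Grundy theorem, the Grundy value of a sum of independent games is the XOR of the component values.
Combined value = 3 XOR 2 = 1.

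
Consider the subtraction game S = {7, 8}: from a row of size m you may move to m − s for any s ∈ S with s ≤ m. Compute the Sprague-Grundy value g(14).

Compute g(0), g(1), … for moves {7, 8}:
k:     0  1  2  3  4  5  6  7  8  9 10 11 12 13 14
g(k):  0  0  0  0  0  0  0  1  1  1  1  1  1  1  2
So g(14) = 2.

2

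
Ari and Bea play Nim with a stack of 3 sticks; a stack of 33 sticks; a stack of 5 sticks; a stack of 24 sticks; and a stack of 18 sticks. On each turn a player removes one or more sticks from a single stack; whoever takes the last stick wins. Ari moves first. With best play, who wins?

Ari wins

Compute the nim-sum pairwise:
3 XOR 33 = 34
34 XOR 5 = 39
39 XOR 24 = 63
63 XOR 18 = 45
The nim-sum is 45 ≠ 0, so this is an N-position: the player to move can win; Ari has a winning move.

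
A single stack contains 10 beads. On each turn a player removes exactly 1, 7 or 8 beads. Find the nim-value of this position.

2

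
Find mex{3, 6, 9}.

0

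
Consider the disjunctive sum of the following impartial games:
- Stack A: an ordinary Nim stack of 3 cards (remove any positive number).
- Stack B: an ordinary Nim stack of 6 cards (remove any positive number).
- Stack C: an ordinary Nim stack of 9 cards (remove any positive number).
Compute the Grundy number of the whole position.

12

Stack A is a plain Nim stack of size 3, so its Grundy value is 3.
Stack B is a plain Nim stack of size 6, so its Grundy value is 6.
Stack C is a plain Nim stack of size 9, so its Grundy value is 9.
The value of a disjunctive sum is the nim-sum of the parts.
Combined value = 3 ⊕ 6 ⊕ 9 = 12.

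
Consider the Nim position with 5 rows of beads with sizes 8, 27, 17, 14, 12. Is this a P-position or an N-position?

Nim-sum: 8 XOR 27 XOR 17 XOR 14 XOR 12 = 0.
The nim-sum is 0, so this is a P-position: the player to move is in a losing position under optimal play.

P-position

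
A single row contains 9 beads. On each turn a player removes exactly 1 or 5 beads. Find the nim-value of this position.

1

Grundy values for subtraction set {1, 5}:
g(0) = mex{} = 0
g(1) = mex{0} = 1
g(2) = mex{1} = 0
g(3) = mex{0} = 1
g(4) = mex{1} = 0
g(5) = mex{0} = 1
g(6) = mex{1} = 0
g(7) = mex{0} = 1
g(8) = mex{1} = 0
g(9) = mex{0} = 1
So g(9) = 1.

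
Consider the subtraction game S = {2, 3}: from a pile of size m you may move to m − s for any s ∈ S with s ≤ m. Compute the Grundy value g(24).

Compute g(0), g(1), … for moves {2, 3}:
k:     0  1  2  3  4  5  6  7  8  9 10 11 12 13 14 15 16 17 18 19 20 21 22 23 24
g(k):  0  0  1  1  2  0  0  1  1  2  0  0  1  1  2  0  0  1  1  2  0  0  1  1  2
So g(24) = 2.

2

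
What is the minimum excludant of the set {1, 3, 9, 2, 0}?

4

The values 0, 1, 2, 3 are all present; 4 is the first non-negative integer missing from the set.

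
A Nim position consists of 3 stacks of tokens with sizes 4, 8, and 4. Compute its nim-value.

8

Nim-sum: 4 XOR 8 XOR 4 = 8.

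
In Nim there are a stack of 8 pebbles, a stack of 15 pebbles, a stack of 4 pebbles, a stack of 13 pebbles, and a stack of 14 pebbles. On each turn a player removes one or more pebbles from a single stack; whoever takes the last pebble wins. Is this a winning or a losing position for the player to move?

Losing position

Nim-sum: 8 ^ 15 ^ 4 ^ 13 ^ 14 = 0.
The nim-sum is 0, so this is a P-position: the player to move is in a losing position under optimal play.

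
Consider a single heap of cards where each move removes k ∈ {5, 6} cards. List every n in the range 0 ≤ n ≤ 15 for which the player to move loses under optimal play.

0, 1, 2, 3, 4, 11, 12, 13, 14, 15

Build the Grundy sequence with g(k) = mex{g(k−s) : s ∈ {5, 6}, s ≤ k}:
k:     0  1  2  3  4  5  6  7  8  9 10 11 12 13 14 15
g(k):  0  0  0  0  0  1  1  1  1  1  2  0  0  0  0  0
The P-positions (g = 0) in 0..15 are 0, 1, 2, 3, 4, 11, 12, 13, 14, 15.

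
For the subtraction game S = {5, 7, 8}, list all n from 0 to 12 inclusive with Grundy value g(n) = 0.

0, 1, 2, 3, 4

Build the Grundy sequence with g(k) = mex{g(k−s) : s ∈ {5, 7, 8}, s ≤ k}:
g(0) = mex{} = 0
g(1) = mex{} = 0
g(2) = mex{} = 0
g(3) = mex{} = 0
g(4) = mex{} = 0
g(5) = mex{0} = 1
g(6) = mex{0} = 1
g(7) = mex{0} = 1
g(8) = mex{0} = 1
g(9) = mex{0} = 1
g(10) = mex{0,1} = 2
g(11) = mex{0,1} = 2
g(12) = mex{0,1} = 2
The P-positions (g = 0) in 0..12 are 0, 1, 2, 3, 4.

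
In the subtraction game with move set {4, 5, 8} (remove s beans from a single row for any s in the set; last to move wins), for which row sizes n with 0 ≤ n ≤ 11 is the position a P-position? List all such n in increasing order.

Build the Grundy sequence with g(k) = mex{g(k−s) : s ∈ {4, 5, 8}, s ≤ k}:
k:     0  1  2  3  4  5  6  7  8  9 10 11
g(k):  0  0  0  0  1  1  1  1  2  2  2  2
The P-positions (g = 0) in 0..11 are 0, 1, 2, 3.

0, 1, 2, 3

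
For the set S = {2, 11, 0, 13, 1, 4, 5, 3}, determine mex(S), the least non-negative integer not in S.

6

The values 0, 1, 2, 3, 4, 5 are all present; 6 is the first non-negative integer missing from the set.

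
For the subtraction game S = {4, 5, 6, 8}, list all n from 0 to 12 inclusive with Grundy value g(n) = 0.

0, 1, 2, 3, 12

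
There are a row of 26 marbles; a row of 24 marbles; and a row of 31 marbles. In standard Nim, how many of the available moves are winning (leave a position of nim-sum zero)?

3

Compute the nim-sum pairwise:
26 ^ 24 = 2
2 ^ 31 = 29
The overall nim-sum is X = 29. A row of size p has a winning move iff p XOR X < p (reduce it to p XOR X).
  26: 26 XOR 29 = 7 < 26 — winning move (to 7).
  24: 24 XOR 29 = 5 < 24 — winning move (to 5).
  31: 31 XOR 29 = 2 < 31 — winning move (to 2).
That gives 3 winning moves.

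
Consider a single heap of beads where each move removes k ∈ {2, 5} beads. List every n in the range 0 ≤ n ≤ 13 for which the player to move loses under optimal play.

0, 1, 4, 7, 8, 11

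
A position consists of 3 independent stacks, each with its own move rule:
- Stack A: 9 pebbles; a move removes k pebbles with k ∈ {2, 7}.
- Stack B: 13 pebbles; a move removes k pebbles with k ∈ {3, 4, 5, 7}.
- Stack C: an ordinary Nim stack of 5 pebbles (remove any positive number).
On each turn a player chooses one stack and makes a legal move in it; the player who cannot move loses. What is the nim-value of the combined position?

Grundy values for stack A (subtraction set {2, 7}):
k:     0  1  2  3  4  5  6  7  8  9
g(k):  0  0  1  1  0  0  1  1  2  0
So g(9) = 0.
Grundy values for stack B (subtraction set {3, 4, 5, 7}):
k:     0  1  2  3  4  5  6  7  8  9 10 11 12 13
g(k):  0  0  0  1  1  1  2  2  2  3  0  0  0  1
So g(13) = 1.
Stack C is a plain Nim stack of size 5, so its Grundy value is 5.
The value of a disjunctive sum is the nim-sum of the parts.
Combined value = 0 ⊕ 1 ⊕ 5 = 4.

4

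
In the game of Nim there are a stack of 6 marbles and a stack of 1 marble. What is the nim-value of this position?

Bitwise XOR of the heap sizes:
  110  (6)
  001  (1)
  ---
  111  (7)

7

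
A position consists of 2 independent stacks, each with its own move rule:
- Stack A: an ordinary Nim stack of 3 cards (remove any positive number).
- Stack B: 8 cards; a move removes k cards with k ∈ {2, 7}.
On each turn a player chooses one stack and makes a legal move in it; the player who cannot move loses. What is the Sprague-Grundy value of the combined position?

1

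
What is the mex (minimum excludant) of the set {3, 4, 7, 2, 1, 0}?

5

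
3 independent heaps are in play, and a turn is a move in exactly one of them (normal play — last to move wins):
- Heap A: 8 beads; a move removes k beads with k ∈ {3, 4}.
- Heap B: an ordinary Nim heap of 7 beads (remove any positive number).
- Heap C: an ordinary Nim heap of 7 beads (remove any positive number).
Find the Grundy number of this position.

0

For heap A, compute g(0), g(1), … with moves {3, 4}:
k:     0  1  2  3  4  5  6  7  8
g(k):  0  0  0  1  1  1  2  0  0
So g(8) = 0.
Heap B is a plain Nim heap of size 7, so its Grundy value is 7.
Heap C is a plain Nim heap of size 7, so its Grundy value is 7.
The value of a disjunctive sum is the nim-sum of the parts.
Combined value = 0 ⊕ 7 ⊕ 7 = 0.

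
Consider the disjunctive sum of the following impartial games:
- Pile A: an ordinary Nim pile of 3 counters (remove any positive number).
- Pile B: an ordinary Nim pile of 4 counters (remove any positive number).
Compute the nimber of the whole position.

7

Pile A is a plain Nim pile of size 3, so its Grundy value is 3.
Pile B is a plain Nim pile of size 4, so its Grundy value is 4.
The value of a disjunctive sum is the nim-sum of the parts.
Combined value = 3 ⊕ 4 = 7.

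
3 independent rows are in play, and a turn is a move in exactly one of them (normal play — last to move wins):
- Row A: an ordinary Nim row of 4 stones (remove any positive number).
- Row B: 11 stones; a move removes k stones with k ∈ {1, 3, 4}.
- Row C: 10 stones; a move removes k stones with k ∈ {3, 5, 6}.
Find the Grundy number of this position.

Row A is a plain Nim row of size 4, so its Grundy value is 4.
Build the Grundy sequence for row B with g(k) = mex{g(k−s) : s ∈ {1, 3, 4}, s ≤ k}:
k:     0  1  2  3  4  5  6  7  8  9 10 11
g(k):  0  1  0  1  2  3  2  0  1  0  1  2
So g(11) = 2.
Grundy values for row C (subtraction set {3, 5, 6}):
k:     0  1  2  3  4  5  6  7  8  9 10
g(k):  0  0  0  1  1  1  2  2  2  0  0
So g(10) = 0.
The value of a disjunctive sum is the nim-sum of the parts.
Combined value = 4 ⊕ 2 ⊕ 0 = 6.

6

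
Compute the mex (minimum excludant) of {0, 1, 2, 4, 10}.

3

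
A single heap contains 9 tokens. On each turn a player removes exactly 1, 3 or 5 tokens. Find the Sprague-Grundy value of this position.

1

Compute g(0), g(1), … for moves {1, 3, 5}:
k:     0  1  2  3  4  5  6  7  8  9
g(k):  0  1  0  1  0  1  0  1  0  1
So g(9) = 1.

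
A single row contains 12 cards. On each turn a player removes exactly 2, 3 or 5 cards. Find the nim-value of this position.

Build the Grundy sequence with g(k) = mex{g(k−s) : s ∈ {2, 3, 5}, s ≤ k}:
g(0) = mex{} = 0
g(1) = mex{} = 0
g(2) = mex{0} = 1
g(3) = mex{0} = 1
g(4) = mex{0,1} = 2
g(5) = mex{0,1} = 2
g(6) = mex{0,1,2} = 3
g(7) = mex{1,2} = 0
g(8) = mex{1,2,3} = 0
g(9) = mex{0,2,3} = 1
g(10) = mex{0,2} = 1
g(11) = mex{0,1,3} = 2
g(12) = mex{0,1} = 2
So g(12) = 2.

2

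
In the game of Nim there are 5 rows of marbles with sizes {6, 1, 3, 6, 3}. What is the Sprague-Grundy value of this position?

Compute the nim-sum pairwise:
6 XOR 1 = 7
7 XOR 3 = 4
4 XOR 6 = 2
2 XOR 3 = 1

1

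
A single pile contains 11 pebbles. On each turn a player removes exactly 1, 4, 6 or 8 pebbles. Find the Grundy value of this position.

2

Build the Grundy sequence with g(k) = mex{g(k−s) : s ∈ {1, 4, 6, 8}, s ≤ k}:
k:     0  1  2  3  4  5  6  7  8  9 10 11
g(k):  0  1  0  1  2  0  1  0  1  2  3  2
So g(11) = 2.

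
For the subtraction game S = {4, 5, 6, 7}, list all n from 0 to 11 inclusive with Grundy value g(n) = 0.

0, 1, 2, 3, 11

Grundy values for subtraction set {4, 5, 6, 7}:
k:     0  1  2  3  4  5  6  7  8  9 10 11
g(k):  0  0  0  0  1  1  1  1  2  2  2  0
The P-positions (g = 0) in 0..11 are 0, 1, 2, 3, 11.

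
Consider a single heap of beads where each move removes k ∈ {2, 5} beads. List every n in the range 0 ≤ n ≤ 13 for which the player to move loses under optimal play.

0, 1, 4, 7, 8, 11

Build the Grundy sequence with g(k) = mex{g(k−s) : s ∈ {2, 5}, s ≤ k}:
g(0) = mex{} = 0
g(1) = mex{} = 0
g(2) = mex{0} = 1
g(3) = mex{0} = 1
g(4) = mex{1} = 0
g(5) = mex{0,1} = 2
g(6) = mex{0} = 1
g(7) = mex{1,2} = 0
g(8) = mex{1} = 0
g(9) = mex{0} = 1
g(10) = mex{0,2} = 1
g(11) = mex{1} = 0
g(12) = mex{0,1} = 2
g(13) = mex{0} = 1
The P-positions (g = 0) in 0..13 are 0, 1, 4, 7, 8, 11.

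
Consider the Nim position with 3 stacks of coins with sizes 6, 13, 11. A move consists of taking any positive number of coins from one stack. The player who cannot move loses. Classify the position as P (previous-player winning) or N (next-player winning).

Compute the nim-sum pairwise:
6 ⊕ 13 = 11
11 ⊕ 11 = 0
The nim-sum is 0, so this is a P-position: the player to move is in a losing position under optimal play.

P-position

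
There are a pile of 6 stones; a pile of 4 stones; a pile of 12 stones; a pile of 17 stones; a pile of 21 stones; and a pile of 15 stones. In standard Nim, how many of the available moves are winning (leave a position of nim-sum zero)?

5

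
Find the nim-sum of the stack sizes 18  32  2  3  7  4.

Compute the nim-sum pairwise:
18 XOR 32 = 50
50 XOR 2 = 48
48 XOR 3 = 51
51 XOR 7 = 52
52 XOR 4 = 48

48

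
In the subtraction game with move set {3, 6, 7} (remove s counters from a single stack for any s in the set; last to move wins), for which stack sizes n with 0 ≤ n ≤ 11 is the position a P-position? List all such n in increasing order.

Compute g(0), g(1), … for moves {3, 6, 7}:
k:     0  1  2  3  4  5  6  7  8  9 10 11
g(k):  0  0  0  1  1  1  2  2  2  3  0  0
The P-positions (g = 0) in 0..11 are 0, 1, 2, 10, 11.

0, 1, 2, 10, 11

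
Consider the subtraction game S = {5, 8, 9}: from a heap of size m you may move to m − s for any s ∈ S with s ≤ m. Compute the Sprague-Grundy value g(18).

Grundy values for subtraction set {5, 8, 9}:
k:     0  1  2  3  4  5  6  7  8  9 10 11 12 13 14 15 16 17 18
g(k):  0  0  0  0  0  1  1  1  1  1  2  2  2  2  0  0  0  0  0
So g(18) = 0.

0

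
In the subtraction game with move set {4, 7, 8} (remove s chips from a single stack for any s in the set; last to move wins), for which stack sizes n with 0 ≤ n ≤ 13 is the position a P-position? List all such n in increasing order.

0, 1, 2, 3, 12, 13

Build the Grundy sequence with g(k) = mex{g(k−s) : s ∈ {4, 7, 8}, s ≤ k}:
g(0) = mex{} = 0
g(1) = mex{} = 0
g(2) = mex{} = 0
g(3) = mex{} = 0
g(4) = mex{0} = 1
g(5) = mex{0} = 1
g(6) = mex{0} = 1
g(7) = mex{0} = 1
g(8) = mex{0,1} = 2
g(9) = mex{0,1} = 2
g(10) = mex{0,1} = 2
g(11) = mex{0,1} = 2
g(12) = mex{1,2} = 0
g(13) = mex{1,2} = 0
The P-positions (g = 0) in 0..13 are 0, 1, 2, 3, 12, 13.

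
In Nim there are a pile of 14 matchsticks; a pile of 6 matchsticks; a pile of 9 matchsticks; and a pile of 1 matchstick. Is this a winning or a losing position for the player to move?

Compute the nim-sum pairwise:
14 ^ 6 = 8
8 ^ 9 = 1
1 ^ 1 = 0
The nim-sum is 0, so this is a P-position: the player to move is in a losing position under optimal play.

Losing position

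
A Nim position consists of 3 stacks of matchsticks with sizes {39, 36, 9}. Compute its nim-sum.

Compute the nim-sum pairwise:
39 ⊕ 36 = 3
3 ⊕ 9 = 10

10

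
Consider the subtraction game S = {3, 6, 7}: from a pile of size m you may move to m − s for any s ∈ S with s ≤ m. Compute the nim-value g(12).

Build the Grundy sequence with g(k) = mex{g(k−s) : s ∈ {3, 6, 7}, s ≤ k}:
k:     0  1  2  3  4  5  6  7  8  9 10 11 12
g(k):  0  0  0  1  1  1  2  2  2  3  0  0  0
So g(12) = 0.

0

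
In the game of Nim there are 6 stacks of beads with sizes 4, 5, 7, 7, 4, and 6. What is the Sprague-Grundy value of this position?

3

Compute the nim-sum pairwise:
4 ⊕ 5 = 1
1 ⊕ 7 = 6
6 ⊕ 7 = 1
1 ⊕ 4 = 5
5 ⊕ 6 = 3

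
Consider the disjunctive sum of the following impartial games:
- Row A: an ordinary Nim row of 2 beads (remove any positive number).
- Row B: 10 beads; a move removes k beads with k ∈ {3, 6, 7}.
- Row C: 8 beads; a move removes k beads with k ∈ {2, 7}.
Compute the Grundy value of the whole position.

0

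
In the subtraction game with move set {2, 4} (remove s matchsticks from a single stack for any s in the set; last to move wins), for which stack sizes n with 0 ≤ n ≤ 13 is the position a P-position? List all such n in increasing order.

Compute g(0), g(1), … for moves {2, 4}:
k:     0  1  2  3  4  5  6  7  8  9 10 11 12 13
g(k):  0  0  1  1  2  2  0  0  1  1  2  2  0  0
The P-positions (g = 0) in 0..13 are 0, 1, 6, 7, 12, 13.

0, 1, 6, 7, 12, 13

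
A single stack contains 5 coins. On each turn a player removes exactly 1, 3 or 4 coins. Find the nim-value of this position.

Grundy values for subtraction set {1, 3, 4}:
k:     0  1  2  3  4  5
g(k):  0  1  0  1  2  3
So g(5) = 3.

3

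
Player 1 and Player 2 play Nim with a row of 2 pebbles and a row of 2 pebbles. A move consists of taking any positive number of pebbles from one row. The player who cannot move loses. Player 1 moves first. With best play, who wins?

Compute the nim-sum pairwise:
2 XOR 2 = 0
The nim-sum is 0, so this is a P-position: the player to move is in a losing position under optimal play; Player 1 is about to move from it and so loses — Player 2 wins.

Player 2 wins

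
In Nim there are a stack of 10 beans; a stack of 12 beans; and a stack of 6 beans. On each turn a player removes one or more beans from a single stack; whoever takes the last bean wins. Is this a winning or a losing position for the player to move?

Compute the nim-sum pairwise:
10 XOR 12 = 6
6 XOR 6 = 0
The nim-sum is 0, so this is a P-position: the player to move is in a losing position under optimal play.

Losing position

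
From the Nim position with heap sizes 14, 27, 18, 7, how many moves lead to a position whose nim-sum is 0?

Nim-sum: 14 XOR 27 XOR 18 XOR 7 = 0.
The nim-sum is already 0, so every move leaves a nonzero nim-sum — there are no winning moves.

0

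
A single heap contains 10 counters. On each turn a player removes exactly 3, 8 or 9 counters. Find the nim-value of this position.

1

Grundy values for subtraction set {3, 8, 9}:
g(0) = mex{} = 0
g(1) = mex{} = 0
g(2) = mex{} = 0
g(3) = mex{0} = 1
g(4) = mex{0} = 1
g(5) = mex{0} = 1
g(6) = mex{1} = 0
g(7) = mex{1} = 0
g(8) = mex{0,1} = 2
g(9) = mex{0} = 1
g(10) = mex{0} = 1
So g(10) = 1.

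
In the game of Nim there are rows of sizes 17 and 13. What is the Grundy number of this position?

28

Compute the nim-sum pairwise:
17 XOR 13 = 28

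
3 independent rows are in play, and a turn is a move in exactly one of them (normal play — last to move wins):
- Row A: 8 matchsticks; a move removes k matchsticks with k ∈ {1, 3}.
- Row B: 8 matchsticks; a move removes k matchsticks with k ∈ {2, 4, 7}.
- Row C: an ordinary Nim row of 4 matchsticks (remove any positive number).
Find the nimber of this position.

5

Build the Grundy sequence for row A with g(k) = mex{g(k−s) : s ∈ {1, 3}, s ≤ k}:
k:     0  1  2  3  4  5  6  7  8
g(k):  0  1  0  1  0  1  0  1  0
So g(8) = 0.
Grundy values for row B (subtraction set {2, 4, 7}):
k:     0  1  2  3  4  5  6  7  8
g(k):  0  0  1  1  2  2  0  3  1
So g(8) = 1.
Row C is a plain Nim row of size 4, so its Grundy value is 4.
By the Sprague-Grundy theorem, the Grundy value of a sum of independent games is the XOR of the component values.
Combined value = 0 XOR 1 XOR 4 = 5.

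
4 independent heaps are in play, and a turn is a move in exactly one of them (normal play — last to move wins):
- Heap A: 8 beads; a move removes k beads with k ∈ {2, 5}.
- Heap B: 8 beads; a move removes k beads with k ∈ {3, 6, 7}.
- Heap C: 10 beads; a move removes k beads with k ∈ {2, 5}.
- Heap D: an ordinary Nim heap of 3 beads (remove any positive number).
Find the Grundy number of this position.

0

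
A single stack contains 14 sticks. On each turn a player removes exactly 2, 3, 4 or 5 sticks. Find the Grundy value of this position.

Grundy values for subtraction set {2, 3, 4, 5}:
k:     0  1  2  3  4  5  6  7  8  9 10 11 12 13 14
g(k):  0  0  1  1  2  2  3  0  0  1  1  2  2  3  0
So g(14) = 0.

0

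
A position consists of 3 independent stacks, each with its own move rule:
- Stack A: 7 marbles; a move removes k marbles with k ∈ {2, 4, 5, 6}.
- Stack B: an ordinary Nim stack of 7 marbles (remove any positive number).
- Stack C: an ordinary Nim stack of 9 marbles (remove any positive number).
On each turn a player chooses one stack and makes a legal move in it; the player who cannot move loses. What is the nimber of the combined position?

13

For stack A, compute g(0), g(1), … with moves {2, 4, 5, 6}:
k:     0  1  2  3  4  5  6  7
g(k):  0  0  1  1  2  2  3  3
So g(7) = 3.
Stack B is a plain Nim stack of size 7, so its Grundy value is 7.
Stack C is a plain Nim stack of size 9, so its Grundy value is 9.
The value of a disjunctive sum is the nim-sum of the parts.
Combined value = 3 ⊕ 7 ⊕ 9 = 13.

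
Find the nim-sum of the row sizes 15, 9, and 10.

Bitwise XOR of the heap sizes:
  1111  (15)
  1001  (9)
  1010  (10)
  ----
  1100  (12)

12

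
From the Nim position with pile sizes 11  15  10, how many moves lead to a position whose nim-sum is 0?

In binary:
  1011  (11)
  1111  (15)
  1010  (10)
  ----
  1110  (14)
The overall nim-sum is X = 14. A pile of size p has a winning move iff p XOR X < p (reduce it to p XOR X).
  11: 11 XOR 14 = 5 < 11 — winning move (to 5).
  15: 15 XOR 14 = 1 < 15 — winning move (to 1).
  10: 10 XOR 14 = 4 < 10 — winning move (to 4).
That gives 3 winning moves.

3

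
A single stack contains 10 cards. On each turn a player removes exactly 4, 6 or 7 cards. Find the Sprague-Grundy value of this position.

2

Grundy values for subtraction set {4, 6, 7}:
g(0) = mex{} = 0
g(1) = mex{} = 0
g(2) = mex{} = 0
g(3) = mex{} = 0
g(4) = mex{0} = 1
g(5) = mex{0} = 1
g(6) = mex{0} = 1
g(7) = mex{0} = 1
g(8) = mex{0,1} = 2
g(9) = mex{0,1} = 2
g(10) = mex{0,1} = 2
So g(10) = 2.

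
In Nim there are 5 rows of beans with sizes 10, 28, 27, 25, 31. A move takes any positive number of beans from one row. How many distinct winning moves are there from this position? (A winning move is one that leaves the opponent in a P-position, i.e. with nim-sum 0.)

Compute the nim-sum pairwise:
10 ⊕ 28 = 22
22 ⊕ 27 = 13
13 ⊕ 25 = 20
20 ⊕ 31 = 11
The overall nim-sum is X = 11. A row of size p has a winning move iff p XOR X < p (reduce it to p XOR X).
  10: 10 XOR 11 = 1 < 10 — winning move (to 1).
  28: 28 XOR 11 = 23 < 28 — winning move (to 23).
  27: 27 XOR 11 = 16 < 27 — winning move (to 16).
  25: 25 XOR 11 = 18 < 25 — winning move (to 18).
  31: 31 XOR 11 = 20 < 31 — winning move (to 20).
That gives 5 winning moves.

5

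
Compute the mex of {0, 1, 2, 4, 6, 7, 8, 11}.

3

The values 0, 1, 2 are all present; 3 is the first non-negative integer missing from the set.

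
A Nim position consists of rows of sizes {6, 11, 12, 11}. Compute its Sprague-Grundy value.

Write each in binary and XOR column by column:
  0110  (6)
  1011  (11)
  1100  (12)
  1011  (11)
  ----
  1010  (10)

10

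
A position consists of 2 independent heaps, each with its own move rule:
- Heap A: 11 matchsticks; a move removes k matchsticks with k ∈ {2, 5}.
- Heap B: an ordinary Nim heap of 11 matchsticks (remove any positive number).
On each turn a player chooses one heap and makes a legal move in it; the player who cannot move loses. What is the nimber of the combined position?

Grundy values for heap A (subtraction set {2, 5}):
g(0) = mex{} = 0
g(1) = mex{} = 0
g(2) = mex{0} = 1
g(3) = mex{0} = 1
g(4) = mex{1} = 0
g(5) = mex{0,1} = 2
g(6) = mex{0} = 1
g(7) = mex{1,2} = 0
g(8) = mex{1} = 0
g(9) = mex{0} = 1
g(10) = mex{0,2} = 1
g(11) = mex{1} = 0
So g(11) = 0.
Heap B is a plain Nim heap of size 11, so its Grundy value is 11.
By the Sprague-Grundy theorem, the Grundy value of a sum of independent games is the XOR of the component values.
Combined value = 0 ⊕ 11 = 11.

11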